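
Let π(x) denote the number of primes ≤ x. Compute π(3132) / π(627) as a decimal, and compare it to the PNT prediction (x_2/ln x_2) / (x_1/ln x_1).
π(3132)/π(627) = 445/114 ≈ 3.9035;  PNT prediction ≈ 3.9970.

π(627) = 114 and π(3132) = 445, so π(3132)/π(627) ≈ 3.9035. The PNT-predicted ratio is (3132/ln(3132)) / (627/ln(627)) ≈ 3.9970. The two agree to within a few percent, as expected.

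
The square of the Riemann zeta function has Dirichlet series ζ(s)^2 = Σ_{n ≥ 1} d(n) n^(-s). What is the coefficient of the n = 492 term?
d(492) = 12

ζ(s)^2 = (Σ 1/m^s)(Σ 1/k^s). The coefficient of 1/n^s in the product is the number of ordered pairs (m, k) with mk = n, which equals d(n). For n = 492, divisors are [1, 2, 3, 4, 6, 12, 41, 82, 123, 164, 246, 492], so d(492) = 12.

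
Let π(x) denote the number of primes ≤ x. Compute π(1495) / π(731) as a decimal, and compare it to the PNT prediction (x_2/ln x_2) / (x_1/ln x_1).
π(1495)/π(731) = 238/129 ≈ 1.8450;  PNT prediction ≈ 1.8450.

π(731) = 129 and π(1495) = 238, so π(1495)/π(731) ≈ 1.8450. The PNT-predicted ratio is (1495/ln(1495)) / (731/ln(731)) ≈ 1.8450. The two agree to within a few percent, as expected.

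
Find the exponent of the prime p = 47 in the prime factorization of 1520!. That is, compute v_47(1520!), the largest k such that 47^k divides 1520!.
v_47(1520!) = 32

Legendre's formula: v_p(n!) = Σ_{k ≥ 1} ⌊n / p^k⌋. For p = 47, n = 1520, the terms are:
  ⌊1520/47^1⌋ = ⌊1520/47⌋ = 32
(the next term ⌊1520/47^2⌋ = 0, terminating the sum). Summing: v_47(1520!) = 32 = 32.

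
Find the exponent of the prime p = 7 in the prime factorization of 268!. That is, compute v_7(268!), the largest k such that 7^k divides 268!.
v_7(268!) = 43

Legendre's formula: v_p(n!) = Σ_{k ≥ 1} ⌊n / p^k⌋. For p = 7, n = 268, the terms are:
  ⌊268/7^1⌋ = ⌊268/7⌋ = 38
  ⌊268/7^2⌋ = ⌊268/49⌋ = 5
(the next term ⌊268/7^3⌋ = 0, terminating the sum). Summing: v_7(268!) = 38 + 5 = 43.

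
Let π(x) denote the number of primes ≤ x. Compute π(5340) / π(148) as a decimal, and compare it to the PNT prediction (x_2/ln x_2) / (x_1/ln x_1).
π(5340)/π(148) = 706/34 ≈ 20.7647;  PNT prediction ≈ 21.0072.

π(148) = 34 and π(5340) = 706, so π(5340)/π(148) ≈ 20.7647. The PNT-predicted ratio is (5340/ln(5340)) / (148/ln(148)) ≈ 21.0072. The two agree to within a few percent, as expected.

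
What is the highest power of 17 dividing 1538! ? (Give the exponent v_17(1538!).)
v_17(1538!) = 95

Legendre's formula: v_p(n!) = Σ_{k ≥ 1} ⌊n / p^k⌋. For p = 17, n = 1538, the terms are:
  ⌊1538/17^1⌋ = ⌊1538/17⌋ = 90
  ⌊1538/17^2⌋ = ⌊1538/289⌋ = 5
(the next term ⌊1538/17^3⌋ = 0, terminating the sum). Summing: v_17(1538!) = 90 + 5 = 95.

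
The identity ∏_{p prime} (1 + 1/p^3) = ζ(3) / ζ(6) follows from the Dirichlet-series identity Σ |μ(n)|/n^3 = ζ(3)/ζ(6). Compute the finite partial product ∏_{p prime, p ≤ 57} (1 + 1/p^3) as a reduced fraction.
∏ = 1193284353855226596885466673602596175872/1009953283877483663098780766542609340885

The primes p ≤ 57 are [2, 3, 5, 7, 11, 13, 17, 19, 23, 29, 31, 37, 41, 43, 47, 53]. For each, (1 + 1/p^3) = (p^3 + 1)/p^3. Multiplying these fractions over p ∈ [2, 3, 5, 7, 11, 13, 17, 19, 23, 29, 31, 37, 41, 43, 47, 53] gives 1193284353855226596885466673602596175872/1009953283877483663098780766542609340885. (In the limit P → ∞ this tends to ζ(3)/ζ(6).)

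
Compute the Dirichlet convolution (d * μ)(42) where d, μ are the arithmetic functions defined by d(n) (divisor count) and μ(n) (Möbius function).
(d * μ)(42) = 1

Divisors of 42: [1, 2, 3, 6, 7, 14, 21, 42]. For each d | 42:
  d = 1: d(1) · μ(42/1) = 1 · -1 = -1
  d = 2: d(2) · μ(42/2) = 2 · 1 = 2
  d = 3: d(3) · μ(42/3) = 2 · 1 = 2
  d = 6: d(6) · μ(42/6) = 4 · -1 = -4
  d = 7: d(7) · μ(42/7) = 2 · 1 = 2
  d = 14: d(14) · μ(42/14) = 4 · -1 = -4
  d = 21: d(21) · μ(42/21) = 4 · -1 = -4
  d = 42: d(42) · μ(42/42) = 8 · 1 = 8
Summing: (d * μ)(42) = -1 + 2 + 2 + -4 + 2 + -4 + -4 + 8 = 1.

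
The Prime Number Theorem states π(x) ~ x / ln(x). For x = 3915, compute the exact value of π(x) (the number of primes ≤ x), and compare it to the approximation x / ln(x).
π(3915) = 541;  x/ln(x) ≈ 473.25;  relative error ≈ 12.52%.

Directly count primes up to 3915: π(3915) = 541. The PNT approximation gives 3915/ln(3915) ≈ 3915/8.27257 ≈ 473.25. Relative error (π(x) − x/ln(x)) / π(x) ≈ 12.52%; the approximation is known to undercount slightly (Li(x) is a better estimate).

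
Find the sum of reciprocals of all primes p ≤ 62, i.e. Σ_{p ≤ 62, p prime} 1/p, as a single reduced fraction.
Σ 1/p = 201015517717077830328949/117288381359406970983270

π(62) = 18, so the primes ≤ 62 are [2, 3, 5, 7, 11, 13, 17, 19, 23, 29, 31, 37, 41, 43, 47, 53, 59, 61]. Summing 1/p over these primes: 201015517717077830328949/117288381359406970983270 ≈ 1.7139. Mertens estimate ln ln(62) + 0.2615 ≈ 1.6791.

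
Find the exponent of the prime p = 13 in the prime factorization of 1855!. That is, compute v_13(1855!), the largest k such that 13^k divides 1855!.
v_13(1855!) = 152

Legendre's formula: v_p(n!) = Σ_{k ≥ 1} ⌊n / p^k⌋. For p = 13, n = 1855, the terms are:
  ⌊1855/13^1⌋ = ⌊1855/13⌋ = 142
  ⌊1855/13^2⌋ = ⌊1855/169⌋ = 10
(the next term ⌊1855/13^3⌋ = 0, terminating the sum). Summing: v_13(1855!) = 142 + 10 = 152.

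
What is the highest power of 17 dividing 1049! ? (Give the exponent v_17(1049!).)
v_17(1049!) = 64

Legendre's formula: v_p(n!) = Σ_{k ≥ 1} ⌊n / p^k⌋. For p = 17, n = 1049, the terms are:
  ⌊1049/17^1⌋ = ⌊1049/17⌋ = 61
  ⌊1049/17^2⌋ = ⌊1049/289⌋ = 3
(the next term ⌊1049/17^3⌋ = 0, terminating the sum). Summing: v_17(1049!) = 61 + 3 = 64.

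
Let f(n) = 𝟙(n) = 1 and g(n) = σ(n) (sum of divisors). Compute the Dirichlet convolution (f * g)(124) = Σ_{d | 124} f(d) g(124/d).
(𝟙 * σ)(124) = 363

Divisors of 124: [1, 2, 4, 31, 62, 124]. For each d | 124:
  d = 1: 𝟙(1) · σ(124/1) = 1 · 224 = 224
  d = 2: 𝟙(2) · σ(124/2) = 1 · 96 = 96
  d = 4: 𝟙(4) · σ(124/4) = 1 · 32 = 32
  d = 31: 𝟙(31) · σ(124/31) = 1 · 7 = 7
  d = 62: 𝟙(62) · σ(124/62) = 1 · 3 = 3
  d = 124: 𝟙(124) · σ(124/124) = 1 · 1 = 1
Summing: (𝟙 * σ)(124) = 224 + 96 + 32 + 7 + 3 + 1 = 363.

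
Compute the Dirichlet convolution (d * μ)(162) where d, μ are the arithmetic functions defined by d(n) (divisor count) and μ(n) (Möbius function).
(d * μ)(162) = 1

Divisors of 162: [1, 2, 3, 6, 9, 18, 27, 54, 81, 162]. For each d | 162:
  d = 1: d(1) · μ(162/1) = 1 · 0 = 0
  d = 2: d(2) · μ(162/2) = 2 · 0 = 0
  d = 3: d(3) · μ(162/3) = 2 · 0 = 0
  d = 6: d(6) · μ(162/6) = 4 · 0 = 0
  d = 9: d(9) · μ(162/9) = 3 · 0 = 0
  d = 18: d(18) · μ(162/18) = 6 · 0 = 0
  d = 27: d(27) · μ(162/27) = 4 · 1 = 4
  d = 54: d(54) · μ(162/54) = 8 · -1 = -8
  d = 81: d(81) · μ(162/81) = 5 · -1 = -5
  d = 162: d(162) · μ(162/162) = 10 · 1 = 10
Summing: (d * μ)(162) = 0 + 0 + 0 + 0 + 0 + 0 + 4 + -8 + -5 + 10 = 1.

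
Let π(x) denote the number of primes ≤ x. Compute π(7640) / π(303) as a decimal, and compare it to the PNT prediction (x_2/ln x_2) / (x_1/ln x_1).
π(7640)/π(303) = 969/62 ≈ 15.6290;  PNT prediction ≈ 16.1130.

π(303) = 62 and π(7640) = 969, so π(7640)/π(303) ≈ 15.6290. The PNT-predicted ratio is (7640/ln(7640)) / (303/ln(303)) ≈ 16.1130. The two agree to within a few percent, as expected.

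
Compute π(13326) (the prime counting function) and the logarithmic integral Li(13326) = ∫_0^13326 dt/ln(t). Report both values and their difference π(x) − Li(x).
π(13326) = 1581;  Li(13326) ≈ 1601.48;  π(x) − Li(x) ≈ -20.48.

Direct count of primes ≤ 13326 gives π(13326) = 1581. Numerical evaluation of the logarithmic integral gives Li(13326) ≈ 1601.48. The difference π(x) − Li(x) ≈ -20.48 is typically negative for small/moderate x (Li(x) overestimates), though Littlewood's theorem shows this sign changes infinitely often.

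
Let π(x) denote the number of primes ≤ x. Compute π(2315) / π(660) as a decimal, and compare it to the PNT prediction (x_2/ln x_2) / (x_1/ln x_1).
π(2315)/π(660) = 344/120 ≈ 2.8667;  PNT prediction ≈ 2.9394.

π(660) = 120 and π(2315) = 344, so π(2315)/π(660) ≈ 2.8667. The PNT-predicted ratio is (2315/ln(2315)) / (660/ln(660)) ≈ 2.9394. The two agree to within a few percent, as expected.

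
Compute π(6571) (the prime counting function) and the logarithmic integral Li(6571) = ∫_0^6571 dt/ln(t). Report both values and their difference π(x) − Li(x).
π(6571) = 850;  Li(6571) ≈ 865.70;  π(x) − Li(x) ≈ -15.70.

Direct count of primes ≤ 6571 gives π(6571) = 850. Numerical evaluation of the logarithmic integral gives Li(6571) ≈ 865.70. The difference π(x) − Li(x) ≈ -15.70 is typically negative for small/moderate x (Li(x) overestimates), though Littlewood's theorem shows this sign changes infinitely often.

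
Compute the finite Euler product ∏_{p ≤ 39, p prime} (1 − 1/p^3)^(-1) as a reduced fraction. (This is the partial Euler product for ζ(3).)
∏ = 10604865228312139577609245/8822952261265821355966464

The primes p ≤ 39 are [2, 3, 5, 7, 11, 13, 17, 19, 23, 29, 31, 37]. For each prime, (1 − 1/p^3)^(-1) = p^3 / (p^3 − 1). The product is (1 − 1/2^3)^(-1), (1 − 1/3^3)^(-1), (1 − 1/5^3)^(-1), (1 − 1/7^3)^(-1), (1 − 1/11^3)^(-1), (1 − 1/13^3)^(-1), (1 − 1/17^3)^(-1), (1 − 1/19^3)^(-1), (1 − 1/23^3)^(-1), (1 − 1/29^3)^(-1), (1 − 1/31^3)^(-1), (1 − 1/37^3)^(-1) = ∏ p^3 / (p^3 − 1) = 10604865228312139577609245/8822952261265821355966464.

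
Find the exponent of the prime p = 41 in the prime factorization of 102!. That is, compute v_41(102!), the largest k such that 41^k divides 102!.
v_41(102!) = 2

Legendre's formula: v_p(n!) = Σ_{k ≥ 1} ⌊n / p^k⌋. For p = 41, n = 102, the terms are:
  ⌊102/41^1⌋ = ⌊102/41⌋ = 2
(the next term ⌊102/41^2⌋ = 0, terminating the sum). Summing: v_41(102!) = 2 = 2.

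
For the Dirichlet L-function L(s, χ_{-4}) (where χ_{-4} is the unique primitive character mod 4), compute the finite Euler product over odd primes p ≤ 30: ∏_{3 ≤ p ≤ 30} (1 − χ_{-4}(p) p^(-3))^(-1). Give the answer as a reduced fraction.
∏ = 332738560088645051275/343395528292159193088

The odd primes p ≤ 30 are [3, 5, 7, 11, 13, 17, 19, 23, 29]. For each, χ(p) = 1 if p ≡ 1 mod 4, χ(p) = −1 if p ≡ 3 mod 4. Taking (1 − χ(p)/p^3)^(-1) = p^3/(p^3 − χ(p)): (1 − (-1)/3^3)^(-1) · (1 − (1)/5^3)^(-1) · (1 − (-1)/7^3)^(-1) · (1 − (-1)/11^3)^(-1) · (1 − (1)/13^3)^(-1) · (1 − (1)/17^3)^(-1) · (1 − (-1)/19^3)^(-1) · (1 − (-1)/23^3)^(-1) · (1 − (1)/29^3)^(-1) = 332738560088645051275/343395528292159193088.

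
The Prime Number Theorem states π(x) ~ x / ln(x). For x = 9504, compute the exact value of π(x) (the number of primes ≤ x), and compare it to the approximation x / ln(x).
π(9504) = 1177;  x/ln(x) ≈ 1037.61;  relative error ≈ 11.84%.

Directly count primes up to 9504: π(9504) = 1177. The PNT approximation gives 9504/ln(9504) ≈ 9504/9.15947 ≈ 1037.61. Relative error (π(x) − x/ln(x)) / π(x) ≈ 11.84%; the approximation is known to undercount slightly (Li(x) is a better estimate).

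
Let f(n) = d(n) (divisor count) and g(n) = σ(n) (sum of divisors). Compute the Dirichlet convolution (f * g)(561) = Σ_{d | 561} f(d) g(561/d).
(d * σ)(561) = 1680

Divisors of 561: [1, 3, 11, 17, 33, 51, 187, 561]. For each d | 561:
  d = 1: d(1) · σ(561/1) = 1 · 864 = 864
  d = 3: d(3) · σ(561/3) = 2 · 216 = 432
  d = 11: d(11) · σ(561/11) = 2 · 72 = 144
  d = 17: d(17) · σ(561/17) = 2 · 48 = 96
  d = 33: d(33) · σ(561/33) = 4 · 18 = 72
  d = 51: d(51) · σ(561/51) = 4 · 12 = 48
  d = 187: d(187) · σ(561/187) = 4 · 4 = 16
  d = 561: d(561) · σ(561/561) = 8 · 1 = 8
Summing: (d * σ)(561) = 864 + 432 + 144 + 96 + 72 + 48 + 16 + 8 = 1680.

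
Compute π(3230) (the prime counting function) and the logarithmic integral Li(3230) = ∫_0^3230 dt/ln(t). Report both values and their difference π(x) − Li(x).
π(3230) = 457;  Li(3230) ≈ 471.35;  π(x) − Li(x) ≈ -14.35.

Direct count of primes ≤ 3230 gives π(3230) = 457. Numerical evaluation of the logarithmic integral gives Li(3230) ≈ 471.35. The difference π(x) − Li(x) ≈ -14.35 is typically negative for small/moderate x (Li(x) overestimates), though Littlewood's theorem shows this sign changes infinitely often.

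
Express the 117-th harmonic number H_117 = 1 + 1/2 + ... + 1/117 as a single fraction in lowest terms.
H_117 = 92871598140184128096692969865041386290666258684529/17379782769567790172972927968296006432665936992320

Direct summation: H_117 = 1 + 1/2 + ... + 1/117. The least common denominator is lcm(1, ..., 117) = 955888052326228459513511038256280353796626534577600; over this denominator the numerator is 955888052326228459513511038256280353796626534577600 + 477944026163114229756755519128140176898313267288800 + 318629350775409486504503679418760117932208844859200 + 238972013081557114878377759564070088449156633644400 + 191177610465245691902702207651256070759325306915520 + 159314675387704743252251839709380058966104422429600 + 136555436046604065644787291179468621970946647796800 + 119486006540778557439188879782035044224578316822200 + 106209783591803162168167893139586705977402948286400 + 95588805232622845951351103825628035379662653457760 + 86898913847838950864864639841480032163329684961600 + 79657337693852371626125919854690029483052211214800 + 73529850178940650731808541404329257984355887275200 + 68277718023302032822393645589734310985473323898400 + 63725870155081897300900735883752023586441768971840 + 59743003270389278719594439891017522112289158411100 + 56228708960366379971383002250369432576272149092800 + 53104891795901581084083946569793352988701474143200 + 50309897490854129448079528329277913357717186030400 + 47794402616311422975675551912814017689831326728880 + 45518478682201355214929097059822873990315549265600 + 43449456923919475432432319920740016081664842480800 + 41560350101140367804935262532881754512896805851200 + 39828668846926185813062959927345014741526105607400 + 38235522093049138380540441530251214151865061383104 + 36764925089470325365904270702164628992177943637600 + 35403261197267720722722631046528901992467649428800 + 34138859011651016411196822794867155492736661949200 + 32961656976766498603914173732975184613676777054400 + 31862935077540948650450367941876011793220884485920 + 30835098462136401919790678653428398509568597889600 + 29871501635194639359797219945508761056144579205550 + 28966304615946316954954879947160010721109894987200 + 28114354480183189985691501125184716288136074546400 + 27311087209320813128957458235893724394189329559360 + 26552445897950790542041973284896676494350737071600 + 25834812225033201608473271304223793345854771204800 + 25154948745427064724039764164638956678858593015200 + 24509950059646883577269513801443085994785295758400 + 23897201308155711487837775956407008844915663364440 + 23314342739664108768622220445275130580405525233600 + 22759239341100677607464548529911436995157774632800 + 22229954705261126965430489261773961716200617083200 + 21724728461959737716216159960370008040832421240400 + 21241956718360632433633578627917341195480589657280 + 20780175050570183902467631266440877256448402925600 + 20338043666515499138585341239495326676523968820800 + 19914334423463092906531479963672507370763052803700 + 19507919435229152234969613025638374567278092542400 + 19117761046524569190270220765125607075932530691552 + 18742902986788793323794334083456477525424049697600 + 18382462544735162682952135351082314496088971818800 + 18035623628796763387047378080307176486728802539200 + 17701630598633860361361315523264450996233824714400 + 17379782769567790172972927968296006432665936992320 + 17069429505825508205598411397433577746368330974600 + 16769965830284709816026509443092637785905728676800 + 16480828488383249301957086866487592306838388527200 + 16201492412308956940906966750106446674519093806400 + 15931467538770474325225183970938005896610442242960 + 15670295939774237041205098987807874652403713681600 + 15417549231068200959895339326714199254784298944800 + 15172826227400451738309699019940957996771849755200 + 14935750817597319679898609972754380528072289602775 + 14705970035788130146361708280865851596871177455040 + 14483152307973158477477439973580005360554947493600 + 14266985855615350141992702063526572444725769172800 + 14057177240091594992845750562592358144068037273200 + 13853450033713455934978420844293918170965601950400 + 13655543604660406564478729117946862197094664779680 + 13463212004594767035401563919102540194318683585600 + 13276222948975395271020986642448338247175368535800 + 13094356881181211774157685455565484298583925131200 + 12917406112516600804236635652111896672927385602400 + 12745174031016379460180147176750404717288353794368 + 12577474372713532362019882082319478339429296507600 + 12414130549691278694980662834497147451904240708800 + 12254975029823441788634756900721542997392647879200 + 12099848763623145057133051117168105744261095374400 + 11948600654077855743918887978203504422457831682220 + 11801087065755906907574210348842967330822549809600 + 11657171369832054384311110222637565290202762616800 + 11516723522002752524259169135617835587911163067200 + 11379619670550338803732274264955718497578887316400 + 11245741792073275994276600450073886515254429818560 + 11114977352630563482715244630886980858100308541600 + 10987218992255499534638057910991728204558925684800 + 10862364230979868858108079980185004020416210620200 + 10740315194676724264196753238834610716816028478400 + 10620978359180316216816789313958670597740294828640 + 10504264311277235818829791629189893997765126753600 + 10390087525285091951233815633220438628224201462800 + 10278366154045467306596892884476132836522865963200 + 10169021833257749569292670619747663338261984410400 + 10061979498170825889615905665855582671543437206080 + 9957167211731546453265739981836253685381526401850 + 9854516003363179994984649878930725296872438500800 + 9753959717614576117484806512819187283639046271200 + 9655434871982105651651626649053336907036631662400 + 9558880523262284595135110382562803537966265345776 + 9464238141843846133797138992636439146501252817600 + 9371451493394396661897167041728238762712024848800 + 9280466527439111257412728526760003434918704219200 + 9191231272367581341476067675541157248044485909400 + 9103695736440271042985819411964574798063109853120 + 9017811814398381693523689040153588243364401269600 + 8933533199310546350593561105198881811183425556800 + 8850815299316930180680657761632225498116912357200 + 8769615158956224399206523286754865631161711326400 + 8689891384783895086486463984148003216332968496160 + 8611604075011067202824423768074597781951590401600 + 8534714752912754102799205698716788873184165487300 + 8459186303771933270031071135011330564571916235200 + 8384982915142354908013254721546318892952864338400 + 8312070020228073560987052506576350902579361170240 + 8240414244191624650978543433243796153419194263600 + 8169983353215627859089837933814361998261765252800 = 5107937897710127045318113342577276245986644227649095, so H_117 = 5107937897710127045318113342577276245986644227649095/955888052326228459513511038256280353796626534577600; reducing by gcd(5107937897710127045318113342577276245986644227649095, 955888052326228459513511038256280353796626534577600) = 55 gives 92871598140184128096692969865041386290666258684529/17379782769567790172972927968296006432665936992320 ≈ 5.34366. (The PNT-adjacent estimate ln(117) + γ ≈ 5.33939 matches within O(1/n).)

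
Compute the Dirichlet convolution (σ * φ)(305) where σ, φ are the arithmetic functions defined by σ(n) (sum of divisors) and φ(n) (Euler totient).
(σ * φ)(305) = 1220

Divisors of 305: [1, 5, 61, 305]. For each d | 305:
  d = 1: σ(1) · φ(305/1) = 1 · 240 = 240
  d = 5: σ(5) · φ(305/5) = 6 · 60 = 360
  d = 61: σ(61) · φ(305/61) = 62 · 4 = 248
  d = 305: σ(305) · φ(305/305) = 372 · 1 = 372
Summing: (σ * φ)(305) = 240 + 360 + 248 + 372 = 1220.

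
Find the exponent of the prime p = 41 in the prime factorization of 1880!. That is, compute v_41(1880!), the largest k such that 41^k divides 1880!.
v_41(1880!) = 46

Legendre's formula: v_p(n!) = Σ_{k ≥ 1} ⌊n / p^k⌋. For p = 41, n = 1880, the terms are:
  ⌊1880/41^1⌋ = ⌊1880/41⌋ = 45
  ⌊1880/41^2⌋ = ⌊1880/1681⌋ = 1
(the next term ⌊1880/41^3⌋ = 0, terminating the sum). Summing: v_41(1880!) = 45 + 1 = 46.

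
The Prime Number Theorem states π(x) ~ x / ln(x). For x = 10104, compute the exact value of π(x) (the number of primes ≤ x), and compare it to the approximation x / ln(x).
π(10104) = 1241;  x/ln(x) ≈ 1095.80;  relative error ≈ 11.70%.

Directly count primes up to 10104: π(10104) = 1241. The PNT approximation gives 10104/ln(10104) ≈ 10104/9.22069 ≈ 1095.80. Relative error (π(x) − x/ln(x)) / π(x) ≈ 11.70%; the approximation is known to undercount slightly (Li(x) is a better estimate).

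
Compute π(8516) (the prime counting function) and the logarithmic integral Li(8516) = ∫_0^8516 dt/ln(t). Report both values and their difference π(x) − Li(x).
π(8516) = 1061;  Li(8516) ≈ 1083.63;  π(x) − Li(x) ≈ -22.63.

Direct count of primes ≤ 8516 gives π(8516) = 1061. Numerical evaluation of the logarithmic integral gives Li(8516) ≈ 1083.63. The difference π(x) − Li(x) ≈ -22.63 is typically negative for small/moderate x (Li(x) overestimates), though Littlewood's theorem shows this sign changes infinitely often.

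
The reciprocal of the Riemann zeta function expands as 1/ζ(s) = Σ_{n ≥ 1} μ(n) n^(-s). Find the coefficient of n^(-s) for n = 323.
μ(323) = 1

Factor n = 323 = 17 · 19. μ(n) = 0 if any exponent ≥ 2 (not squarefree); otherwise μ(n) = (−1)^{ω(n)} where ω(n) is the number of distinct prime factors. Applying: μ(323) = 1.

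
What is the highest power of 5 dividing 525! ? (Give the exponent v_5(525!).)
v_5(525!) = 130

Legendre's formula: v_p(n!) = Σ_{k ≥ 1} ⌊n / p^k⌋. For p = 5, n = 525, the terms are:
  ⌊525/5^1⌋ = ⌊525/5⌋ = 105
  ⌊525/5^2⌋ = ⌊525/25⌋ = 21
  ⌊525/5^3⌋ = ⌊525/125⌋ = 4
(the next term ⌊525/5^4⌋ = 0, terminating the sum). Summing: v_5(525!) = 105 + 21 + 4 = 130.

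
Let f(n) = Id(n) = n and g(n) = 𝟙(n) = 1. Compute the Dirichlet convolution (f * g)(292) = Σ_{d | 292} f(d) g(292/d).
(Id * 𝟙)(292) = 518

Divisors of 292: [1, 2, 4, 73, 146, 292]. For each d | 292:
  d = 1: Id(1) · 𝟙(292/1) = 1 · 1 = 1
  d = 2: Id(2) · 𝟙(292/2) = 2 · 1 = 2
  d = 4: Id(4) · 𝟙(292/4) = 4 · 1 = 4
  d = 73: Id(73) · 𝟙(292/73) = 73 · 1 = 73
  d = 146: Id(146) · 𝟙(292/146) = 146 · 1 = 146
  d = 292: Id(292) · 𝟙(292/292) = 292 · 1 = 292
Summing: (Id * 𝟙)(292) = 1 + 2 + 4 + 73 + 146 + 292 = 518.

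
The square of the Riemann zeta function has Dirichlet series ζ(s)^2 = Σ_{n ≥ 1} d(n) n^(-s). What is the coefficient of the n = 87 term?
d(87) = 4

ζ(s)^2 = (Σ 1/m^s)(Σ 1/k^s). The coefficient of 1/n^s in the product is the number of ordered pairs (m, k) with mk = n, which equals d(n). For n = 87, divisors are [1, 3, 29, 87], so d(87) = 4.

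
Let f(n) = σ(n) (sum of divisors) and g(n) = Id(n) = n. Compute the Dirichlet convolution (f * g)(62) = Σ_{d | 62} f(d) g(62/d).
(σ * Id)(62) = 315

Divisors of 62: [1, 2, 31, 62]. For each d | 62:
  d = 1: σ(1) · Id(62/1) = 1 · 62 = 62
  d = 2: σ(2) · Id(62/2) = 3 · 31 = 93
  d = 31: σ(31) · Id(62/31) = 32 · 2 = 64
  d = 62: σ(62) · Id(62/62) = 96 · 1 = 96
Summing: (σ * Id)(62) = 62 + 93 + 64 + 96 = 315.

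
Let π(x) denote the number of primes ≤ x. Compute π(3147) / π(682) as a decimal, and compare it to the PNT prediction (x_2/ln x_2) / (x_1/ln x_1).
π(3147)/π(682) = 446/123 ≈ 3.6260;  PNT prediction ≈ 3.7383.

π(682) = 123 and π(3147) = 446, so π(3147)/π(682) ≈ 3.6260. The PNT-predicted ratio is (3147/ln(3147)) / (682/ln(682)) ≈ 3.7383. The two agree to within a few percent, as expected.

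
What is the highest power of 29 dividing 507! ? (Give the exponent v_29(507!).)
v_29(507!) = 17

Legendre's formula: v_p(n!) = Σ_{k ≥ 1} ⌊n / p^k⌋. For p = 29, n = 507, the terms are:
  ⌊507/29^1⌋ = ⌊507/29⌋ = 17
(the next term ⌊507/29^2⌋ = 0, terminating the sum). Summing: v_29(507!) = 17 = 17.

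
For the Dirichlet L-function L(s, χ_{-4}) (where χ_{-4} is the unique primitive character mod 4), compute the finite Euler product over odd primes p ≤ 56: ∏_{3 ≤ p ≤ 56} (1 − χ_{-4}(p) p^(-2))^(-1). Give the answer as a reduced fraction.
∏ = 6080498115610191266973991/6635764829241999360000000

The odd primes p ≤ 56 are [3, 5, 7, 11, 13, 17, 19, 23, 29, 31, 37, 41, 43, 47, 53]. For each, χ(p) = 1 if p ≡ 1 mod 4, χ(p) = −1 if p ≡ 3 mod 4. Taking (1 − χ(p)/p^2)^(-1) = p^2/(p^2 − χ(p)): (1 − (-1)/3^2)^(-1) · (1 − (1)/5^2)^(-1) · (1 − (-1)/7^2)^(-1) · (1 − (-1)/11^2)^(-1) · (1 − (1)/13^2)^(-1) · (1 − (1)/17^2)^(-1) · (1 − (-1)/19^2)^(-1) · (1 − (-1)/23^2)^(-1) · (1 − (1)/29^2)^(-1) · (1 − (-1)/31^2)^(-1) · (1 − (1)/37^2)^(-1) · (1 − (1)/41^2)^(-1) · (1 − (-1)/43^2)^(-1) · (1 − (-1)/47^2)^(-1) · (1 − (1)/53^2)^(-1) = 6080498115610191266973991/6635764829241999360000000.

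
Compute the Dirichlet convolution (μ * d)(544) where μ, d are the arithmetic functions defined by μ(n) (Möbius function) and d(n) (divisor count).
(μ * d)(544) = 1

Divisors of 544: [1, 2, 4, 8, 16, 17, 32, 34, 68, 136, 272, 544]. For each d | 544:
  d = 1: μ(1) · d(544/1) = 1 · 12 = 12
  d = 2: μ(2) · d(544/2) = -1 · 10 = -10
  d = 4: μ(4) · d(544/4) = 0 · 8 = 0
  d = 8: μ(8) · d(544/8) = 0 · 6 = 0
  d = 16: μ(16) · d(544/16) = 0 · 4 = 0
  d = 17: μ(17) · d(544/17) = -1 · 6 = -6
  d = 32: μ(32) · d(544/32) = 0 · 2 = 0
  d = 34: μ(34) · d(544/34) = 1 · 5 = 5
  d = 68: μ(68) · d(544/68) = 0 · 4 = 0
  d = 136: μ(136) · d(544/136) = 0 · 3 = 0
  d = 272: μ(272) · d(544/272) = 0 · 2 = 0
  d = 544: μ(544) · d(544/544) = 0 · 1 = 0
Summing: (μ * d)(544) = 12 + -10 + 0 + 0 + 0 + -6 + 0 + 5 + 0 + 0 + 0 + 0 = 1.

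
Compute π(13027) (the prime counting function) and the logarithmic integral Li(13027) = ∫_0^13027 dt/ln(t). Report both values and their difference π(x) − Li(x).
π(13027) = 1551;  Li(13027) ≈ 1569.96;  π(x) − Li(x) ≈ -18.96.

Direct count of primes ≤ 13027 gives π(13027) = 1551. Numerical evaluation of the logarithmic integral gives Li(13027) ≈ 1569.96. The difference π(x) − Li(x) ≈ -18.96 is typically negative for small/moderate x (Li(x) overestimates), though Littlewood's theorem shows this sign changes infinitely often.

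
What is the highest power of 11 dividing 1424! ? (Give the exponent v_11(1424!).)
v_11(1424!) = 141

Legendre's formula: v_p(n!) = Σ_{k ≥ 1} ⌊n / p^k⌋. For p = 11, n = 1424, the terms are:
  ⌊1424/11^1⌋ = ⌊1424/11⌋ = 129
  ⌊1424/11^2⌋ = ⌊1424/121⌋ = 11
  ⌊1424/11^3⌋ = ⌊1424/1331⌋ = 1
(the next term ⌊1424/11^4⌋ = 0, terminating the sum). Summing: v_11(1424!) = 129 + 11 + 1 = 141.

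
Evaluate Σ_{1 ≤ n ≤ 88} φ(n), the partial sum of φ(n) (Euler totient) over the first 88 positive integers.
Σ_{n ≤ 88} φ(n) = 2368

Compute φ(n) for each 1 ≤ n ≤ 88: φ(1) = 1, φ(2) = 1, φ(3) = 2, φ(4) = 2, φ(5) = 4, φ(6) = 2, φ(7) = 6, φ(8) = 4, φ(9) = 6, φ(10) = 4, φ(11) = 10, φ(12) = 4, φ(13) = 12, φ(14) = 6, φ(15) = 8, φ(16) = 8, φ(17) = 16, φ(18) = 6, φ(19) = 18, φ(20) = 8, φ(21) = 12, φ(22) = 10, φ(23) = 22, φ(24) = 8, φ(25) = 20, φ(26) = 12, φ(27) = 18, φ(28) = 12, φ(29) = 28, φ(30) = 8, φ(31) = 30, φ(32) = 16, φ(33) = 20, φ(34) = 16, φ(35) = 24, φ(36) = 12, φ(37) = 36, φ(38) = 18, φ(39) = 24, φ(40) = 16, φ(41) = 40, φ(42) = 12, φ(43) = 42, φ(44) = 20, φ(45) = 24, φ(46) = 22, φ(47) = 46, φ(48) = 16, φ(49) = 42, φ(50) = 20, φ(51) = 32, φ(52) = 24, φ(53) = 52, φ(54) = 18, φ(55) = 40, φ(56) = 24, φ(57) = 36, φ(58) = 28, φ(59) = 58, φ(60) = 16, φ(61) = 60, φ(62) = 30, φ(63) = 36, φ(64) = 32, φ(65) = 48, φ(66) = 20, φ(67) = 66, φ(68) = 32, φ(69) = 44, φ(70) = 24, φ(71) = 70, φ(72) = 24, φ(73) = 72, φ(74) = 36, φ(75) = 40, φ(76) = 36, φ(77) = 60, φ(78) = 24, φ(79) = 78, φ(80) = 32, φ(81) = 54, φ(82) = 40, φ(83) = 82, φ(84) = 24, φ(85) = 64, φ(86) = 42, φ(87) = 56, φ(88) = 40. Summing all 88 values: 2368. (Average order: Σ_{n ≤ x} φ(n) ~ (3/π²) x². For x = 88, (3/π²)·88² ≈ 2353.89.)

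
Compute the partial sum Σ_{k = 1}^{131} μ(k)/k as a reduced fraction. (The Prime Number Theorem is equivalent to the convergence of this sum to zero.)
Σ μ(k)/k = -4282394934202784040475989054340166706696769726931/525896479052627740771371797072411912900610967452630

Values of μ(k) for 1 ≤ k ≤ 131: μ(1) = 1, μ(2) = -1, μ(3) = -1, μ(5) = -1, μ(6) = 1, μ(7) = -1, μ(10) = 1, μ(11) = -1, μ(13) = -1, μ(14) = 1, μ(15) = 1, μ(17) = -1, μ(19) = -1, μ(21) = 1, μ(22) = 1, μ(23) = -1, μ(26) = 1, μ(29) = -1, μ(30) = -1, μ(31) = -1, μ(33) = 1, μ(34) = 1, μ(35) = 1, μ(37) = -1, μ(38) = 1, μ(39) = 1, μ(41) = -1, μ(42) = -1, μ(43) = -1, μ(46) = 1, μ(47) = -1, μ(51) = 1, μ(53) = -1, μ(55) = 1, μ(57) = 1, μ(58) = 1, μ(59) = -1, μ(61) = -1, μ(62) = 1, μ(65) = 1, μ(66) = -1, μ(67) = -1, μ(69) = 1, μ(70) = -1, μ(71) = -1, μ(73) = -1, μ(74) = 1, μ(77) = 1, μ(78) = -1, μ(79) = -1, μ(82) = 1, μ(83) = -1, μ(85) = 1, μ(86) = 1, μ(87) = 1, μ(89) = -1, μ(91) = 1, μ(93) = 1, μ(94) = 1, μ(95) = 1, μ(97) = -1, μ(101) = -1, μ(102) = -1, μ(103) = -1, μ(105) = -1, μ(106) = 1, μ(107) = -1, μ(109) = -1, μ(110) = -1, μ(111) = 1, μ(113) = -1, μ(114) = -1, μ(115) = 1, μ(118) = 1, μ(119) = 1, μ(122) = 1, μ(123) = 1, μ(127) = -1, μ(129) = 1, μ(130) = -1, μ(131) = -1, with μ = 0 on non-squarefree integers. Summing μ(k)/k for k where μ(k) ≠ 0 gives -4282394934202784040475989054340166706696769726931/525896479052627740771371797072411912900610967452630 ≈ -0.0081. (PNT ⟺ this sum → 0 as n → ∞.)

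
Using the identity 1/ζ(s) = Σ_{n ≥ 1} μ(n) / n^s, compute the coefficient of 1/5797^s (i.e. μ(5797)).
μ(5797) = -1

Factor n = 5797 = 11 · 17 · 31. μ(n) = 0 if any exponent ≥ 2 (not squarefree); otherwise μ(n) = (−1)^{ω(n)} where ω(n) is the number of distinct prime factors. Applying: μ(5797) = -1.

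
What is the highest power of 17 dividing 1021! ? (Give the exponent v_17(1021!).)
v_17(1021!) = 63

Legendre's formula: v_p(n!) = Σ_{k ≥ 1} ⌊n / p^k⌋. For p = 17, n = 1021, the terms are:
  ⌊1021/17^1⌋ = ⌊1021/17⌋ = 60
  ⌊1021/17^2⌋ = ⌊1021/289⌋ = 3
(the next term ⌊1021/17^3⌋ = 0, terminating the sum). Summing: v_17(1021!) = 60 + 3 = 63.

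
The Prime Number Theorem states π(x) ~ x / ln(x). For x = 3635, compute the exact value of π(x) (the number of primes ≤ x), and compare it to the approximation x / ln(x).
π(3635) = 508;  x/ln(x) ≈ 443.38;  relative error ≈ 12.72%.

Directly count primes up to 3635: π(3635) = 508. The PNT approximation gives 3635/ln(3635) ≈ 3635/8.19836 ≈ 443.38. Relative error (π(x) − x/ln(x)) / π(x) ≈ 12.72%; the approximation is known to undercount slightly (Li(x) is a better estimate).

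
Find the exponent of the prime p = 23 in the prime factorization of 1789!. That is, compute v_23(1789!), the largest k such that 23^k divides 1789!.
v_23(1789!) = 80

Legendre's formula: v_p(n!) = Σ_{k ≥ 1} ⌊n / p^k⌋. For p = 23, n = 1789, the terms are:
  ⌊1789/23^1⌋ = ⌊1789/23⌋ = 77
  ⌊1789/23^2⌋ = ⌊1789/529⌋ = 3
(the next term ⌊1789/23^3⌋ = 0, terminating the sum). Summing: v_23(1789!) = 77 + 3 = 80.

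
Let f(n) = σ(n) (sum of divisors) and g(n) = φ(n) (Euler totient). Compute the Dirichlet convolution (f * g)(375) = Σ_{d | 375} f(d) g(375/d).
(σ * φ)(375) = 3000

Divisors of 375: [1, 3, 5, 15, 25, 75, 125, 375]. For each d | 375:
  d = 1: σ(1) · φ(375/1) = 1 · 200 = 200
  d = 3: σ(3) · φ(375/3) = 4 · 100 = 400
  d = 5: σ(5) · φ(375/5) = 6 · 40 = 240
  d = 15: σ(15) · φ(375/15) = 24 · 20 = 480
  d = 25: σ(25) · φ(375/25) = 31 · 8 = 248
  d = 75: σ(75) · φ(375/75) = 124 · 4 = 496
  d = 125: σ(125) · φ(375/125) = 156 · 2 = 312
  d = 375: σ(375) · φ(375/375) = 624 · 1 = 624
Summing: (σ * φ)(375) = 200 + 400 + 240 + 480 + 248 + 496 + 312 + 624 = 3000.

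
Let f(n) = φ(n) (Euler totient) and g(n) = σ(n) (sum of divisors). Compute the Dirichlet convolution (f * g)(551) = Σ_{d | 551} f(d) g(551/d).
(φ * σ)(551) = 2204

Divisors of 551: [1, 19, 29, 551]. For each d | 551:
  d = 1: φ(1) · σ(551/1) = 1 · 600 = 600
  d = 19: φ(19) · σ(551/19) = 18 · 30 = 540
  d = 29: φ(29) · σ(551/29) = 28 · 20 = 560
  d = 551: φ(551) · σ(551/551) = 504 · 1 = 504
Summing: (φ * σ)(551) = 600 + 540 + 560 + 504 = 2204.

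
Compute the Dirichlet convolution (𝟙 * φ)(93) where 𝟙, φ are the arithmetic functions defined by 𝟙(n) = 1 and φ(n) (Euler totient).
(𝟙 * φ)(93) = 93

Divisors of 93: [1, 3, 31, 93]. For each d | 93:
  d = 1: 𝟙(1) · φ(93/1) = 1 · 60 = 60
  d = 3: 𝟙(3) · φ(93/3) = 1 · 30 = 30
  d = 31: 𝟙(31) · φ(93/31) = 1 · 2 = 2
  d = 93: 𝟙(93) · φ(93/93) = 1 · 1 = 1
Summing: (𝟙 * φ)(93) = 60 + 30 + 2 + 1 = 93.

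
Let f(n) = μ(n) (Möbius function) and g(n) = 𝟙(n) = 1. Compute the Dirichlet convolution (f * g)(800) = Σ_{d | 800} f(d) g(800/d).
(μ * 𝟙)(800) = 0

Divisors of 800: [1, 2, 4, 5, 8, 10, 16, 20, 25, 32, 40, 50, 80, 100, 160, 200, 400, 800]. For each d | 800:
  d = 1: μ(1) · 𝟙(800/1) = 1 · 1 = 1
  d = 2: μ(2) · 𝟙(800/2) = -1 · 1 = -1
  d = 4: μ(4) · 𝟙(800/4) = 0 · 1 = 0
  d = 5: μ(5) · 𝟙(800/5) = -1 · 1 = -1
  d = 8: μ(8) · 𝟙(800/8) = 0 · 1 = 0
  d = 10: μ(10) · 𝟙(800/10) = 1 · 1 = 1
  d = 16: μ(16) · 𝟙(800/16) = 0 · 1 = 0
  d = 20: μ(20) · 𝟙(800/20) = 0 · 1 = 0
  d = 25: μ(25) · 𝟙(800/25) = 0 · 1 = 0
  d = 32: μ(32) · 𝟙(800/32) = 0 · 1 = 0
  d = 40: μ(40) · 𝟙(800/40) = 0 · 1 = 0
  d = 50: μ(50) · 𝟙(800/50) = 0 · 1 = 0
  d = 80: μ(80) · 𝟙(800/80) = 0 · 1 = 0
  d = 100: μ(100) · 𝟙(800/100) = 0 · 1 = 0
  d = 160: μ(160) · 𝟙(800/160) = 0 · 1 = 0
  d = 200: μ(200) · 𝟙(800/200) = 0 · 1 = 0
  d = 400: μ(400) · 𝟙(800/400) = 0 · 1 = 0
  d = 800: μ(800) · 𝟙(800/800) = 0 · 1 = 0
Summing: (μ * 𝟙)(800) = 1 + -1 + 0 + -1 + 0 + 1 + 0 + 0 + 0 + 0 + 0 + 0 + 0 + 0 + 0 + 0 + 0 + 0 = 0.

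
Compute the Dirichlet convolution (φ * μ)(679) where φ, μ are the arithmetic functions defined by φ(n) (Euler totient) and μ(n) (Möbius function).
(φ * μ)(679) = 475

Divisors of 679: [1, 7, 97, 679]. For each d | 679:
  d = 1: φ(1) · μ(679/1) = 1 · 1 = 1
  d = 7: φ(7) · μ(679/7) = 6 · -1 = -6
  d = 97: φ(97) · μ(679/97) = 96 · -1 = -96
  d = 679: φ(679) · μ(679/679) = 576 · 1 = 576
Summing: (φ * μ)(679) = 1 + -6 + -96 + 576 = 475.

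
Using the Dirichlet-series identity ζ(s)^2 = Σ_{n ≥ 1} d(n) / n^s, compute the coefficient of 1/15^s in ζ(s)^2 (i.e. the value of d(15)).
d(15) = 4

ζ(s)^2 = (Σ 1/m^s)(Σ 1/k^s). The coefficient of 1/n^s in the product is the number of ordered pairs (m, k) with mk = n, which equals d(n). For n = 15, divisors are [1, 3, 5, 15], so d(15) = 4.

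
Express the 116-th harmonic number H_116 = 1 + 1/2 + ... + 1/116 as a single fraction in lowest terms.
H_116 = 92723052988307480317436790993517488799788772043569/17379782769567790172972927968296006432665936992320

Direct summation: H_116 = 1 + 1/2 + ... + 1/116. The least common denominator is lcm(1, ..., 116) = 955888052326228459513511038256280353796626534577600; over this denominator the numerator is 955888052326228459513511038256280353796626534577600 + 477944026163114229756755519128140176898313267288800 + 318629350775409486504503679418760117932208844859200 + 238972013081557114878377759564070088449156633644400 + 191177610465245691902702207651256070759325306915520 + 159314675387704743252251839709380058966104422429600 + 136555436046604065644787291179468621970946647796800 + 119486006540778557439188879782035044224578316822200 + 106209783591803162168167893139586705977402948286400 + 95588805232622845951351103825628035379662653457760 + 86898913847838950864864639841480032163329684961600 + 79657337693852371626125919854690029483052211214800 + 73529850178940650731808541404329257984355887275200 + 68277718023302032822393645589734310985473323898400 + 63725870155081897300900735883752023586441768971840 + 59743003270389278719594439891017522112289158411100 + 56228708960366379971383002250369432576272149092800 + 53104891795901581084083946569793352988701474143200 + 50309897490854129448079528329277913357717186030400 + 47794402616311422975675551912814017689831326728880 + 45518478682201355214929097059822873990315549265600 + 43449456923919475432432319920740016081664842480800 + 41560350101140367804935262532881754512896805851200 + 39828668846926185813062959927345014741526105607400 + 38235522093049138380540441530251214151865061383104 + 36764925089470325365904270702164628992177943637600 + 35403261197267720722722631046528901992467649428800 + 34138859011651016411196822794867155492736661949200 + 32961656976766498603914173732975184613676777054400 + 31862935077540948650450367941876011793220884485920 + 30835098462136401919790678653428398509568597889600 + 29871501635194639359797219945508761056144579205550 + 28966304615946316954954879947160010721109894987200 + 28114354480183189985691501125184716288136074546400 + 27311087209320813128957458235893724394189329559360 + 26552445897950790542041973284896676494350737071600 + 25834812225033201608473271304223793345854771204800 + 25154948745427064724039764164638956678858593015200 + 24509950059646883577269513801443085994785295758400 + 23897201308155711487837775956407008844915663364440 + 23314342739664108768622220445275130580405525233600 + 22759239341100677607464548529911436995157774632800 + 22229954705261126965430489261773961716200617083200 + 21724728461959737716216159960370008040832421240400 + 21241956718360632433633578627917341195480589657280 + 20780175050570183902467631266440877256448402925600 + 20338043666515499138585341239495326676523968820800 + 19914334423463092906531479963672507370763052803700 + 19507919435229152234969613025638374567278092542400 + 19117761046524569190270220765125607075932530691552 + 18742902986788793323794334083456477525424049697600 + 18382462544735162682952135351082314496088971818800 + 18035623628796763387047378080307176486728802539200 + 17701630598633860361361315523264450996233824714400 + 17379782769567790172972927968296006432665936992320 + 17069429505825508205598411397433577746368330974600 + 16769965830284709816026509443092637785905728676800 + 16480828488383249301957086866487592306838388527200 + 16201492412308956940906966750106446674519093806400 + 15931467538770474325225183970938005896610442242960 + 15670295939774237041205098987807874652403713681600 + 15417549231068200959895339326714199254784298944800 + 15172826227400451738309699019940957996771849755200 + 14935750817597319679898609972754380528072289602775 + 14705970035788130146361708280865851596871177455040 + 14483152307973158477477439973580005360554947493600 + 14266985855615350141992702063526572444725769172800 + 14057177240091594992845750562592358144068037273200 + 13853450033713455934978420844293918170965601950400 + 13655543604660406564478729117946862197094664779680 + 13463212004594767035401563919102540194318683585600 + 13276222948975395271020986642448338247175368535800 + 13094356881181211774157685455565484298583925131200 + 12917406112516600804236635652111896672927385602400 + 12745174031016379460180147176750404717288353794368 + 12577474372713532362019882082319478339429296507600 + 12414130549691278694980662834497147451904240708800 + 12254975029823441788634756900721542997392647879200 + 12099848763623145057133051117168105744261095374400 + 11948600654077855743918887978203504422457831682220 + 11801087065755906907574210348842967330822549809600 + 11657171369832054384311110222637565290202762616800 + 11516723522002752524259169135617835587911163067200 + 11379619670550338803732274264955718497578887316400 + 11245741792073275994276600450073886515254429818560 + 11114977352630563482715244630886980858100308541600 + 10987218992255499534638057910991728204558925684800 + 10862364230979868858108079980185004020416210620200 + 10740315194676724264196753238834610716816028478400 + 10620978359180316216816789313958670597740294828640 + 10504264311277235818829791629189893997765126753600 + 10390087525285091951233815633220438628224201462800 + 10278366154045467306596892884476132836522865963200 + 10169021833257749569292670619747663338261984410400 + 10061979498170825889615905665855582671543437206080 + 9957167211731546453265739981836253685381526401850 + 9854516003363179994984649878930725296872438500800 + 9753959717614576117484806512819187283639046271200 + 9655434871982105651651626649053336907036631662400 + 9558880523262284595135110382562803537966265345776 + 9464238141843846133797138992636439146501252817600 + 9371451493394396661897167041728238762712024848800 + 9280466527439111257412728526760003434918704219200 + 9191231272367581341476067675541157248044485909400 + 9103695736440271042985819411964574798063109853120 + 9017811814398381693523689040153588243364401269600 + 8933533199310546350593561105198881811183425556800 + 8850815299316930180680657761632225498116912357200 + 8769615158956224399206523286754865631161711326400 + 8689891384783895086486463984148003216332968496160 + 8611604075011067202824423768074597781951590401600 + 8534714752912754102799205698716788873184165487300 + 8459186303771933270031071135011330564571916235200 + 8384982915142354908013254721546318892952864338400 + 8312070020228073560987052506576350902579361170240 + 8240414244191624650978543433243796153419194263600 = 5099767914356911417459023504643461883988382462396295, so H_116 = 5099767914356911417459023504643461883988382462396295/955888052326228459513511038256280353796626534577600; reducing by gcd(5099767914356911417459023504643461883988382462396295, 955888052326228459513511038256280353796626534577600) = 55 gives 92723052988307480317436790993517488799788772043569/17379782769567790172972927968296006432665936992320 ≈ 5.33511. (The PNT-adjacent estimate ln(116) + γ ≈ 5.33081 matches within O(1/n).)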